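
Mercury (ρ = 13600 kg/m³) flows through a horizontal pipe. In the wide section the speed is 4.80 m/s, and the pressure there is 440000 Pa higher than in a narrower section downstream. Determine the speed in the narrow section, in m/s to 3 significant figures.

v₂ = 9.37 m/s

Horizontal Bernoulli: P₁ + ½ρv₁² = P₂ + ½ρv₂², so v₂² = v₁² + 2(P₁ − P₂)/ρ.
v₂ = √(4.80² + 2·440000/13600) = √(23.0 + 64.7) = 9.37 m/s.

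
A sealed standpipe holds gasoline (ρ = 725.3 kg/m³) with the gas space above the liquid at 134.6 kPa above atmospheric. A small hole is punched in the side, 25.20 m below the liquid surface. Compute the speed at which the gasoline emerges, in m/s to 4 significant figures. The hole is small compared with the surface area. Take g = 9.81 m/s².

v = 29.42 m/s

Take point 1 at the surface (v₁ ≈ 0) and point 2 at the hole (at atmospheric pressure). Bernoulli: P₁ + ρg h = P_atm + ½ρv₂².
With P₁ − P_atm = 134600 Pa, v₂ = √(2gh + 2ΔP/ρ) = √(2·9.81·25.20 + 2·134600/725.3) = 29.42 m/s.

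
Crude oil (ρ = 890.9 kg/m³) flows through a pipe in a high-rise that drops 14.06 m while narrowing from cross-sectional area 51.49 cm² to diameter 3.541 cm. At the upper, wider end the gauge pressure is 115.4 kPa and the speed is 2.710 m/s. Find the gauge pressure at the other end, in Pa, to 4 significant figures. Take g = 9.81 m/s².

Mass conservation (A₁v₁ = A₂v₂) gives v₂ = 2.710 × 51.49/9.848 = 14.17 m/s.
Applying Bernoulli between the two ends and solving for P₂: P₂ = P₁ + ½ρ(v₁² − v₂²) − ρgΔh.
P₂ = 115400 + ½·890.9·(2.710² − 14.17²) − 890.9·9.81·(−14.06) = 115400 + (-86160) − (-122900) = 152100 Pa.

P₂ = 152100 Pa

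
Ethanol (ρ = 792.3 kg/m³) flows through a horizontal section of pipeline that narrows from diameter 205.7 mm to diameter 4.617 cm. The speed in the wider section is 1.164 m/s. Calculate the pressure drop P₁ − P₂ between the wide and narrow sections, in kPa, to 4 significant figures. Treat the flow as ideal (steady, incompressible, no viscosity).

Continuity gives A₁v₁ = A₂v₂, so v₂ = (332.3 cm²)/(16.74 cm²) × 1.164 m/s = 23.10 m/s.
The pipe is horizontal, so Bernoulli reduces to P₁ + ½ρv₁² = P₂ + ½ρv₂².
P₁ − P₂ = ½·792.3·(23.10² − 1.164²) = ½·792.3·532.5 = 210900 Pa.

ΔP ≈ 210.9 kPa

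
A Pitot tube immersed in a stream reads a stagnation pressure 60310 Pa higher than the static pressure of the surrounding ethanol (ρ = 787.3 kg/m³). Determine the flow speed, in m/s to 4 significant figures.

v ≈ 12.38 m/s

The dynamic pressure equals the rise in static pressure at the stagnation point: ΔP = ½ρv².
v = √(2ΔP/ρ) = √(2·60310/787.3) = 12.38 m/s.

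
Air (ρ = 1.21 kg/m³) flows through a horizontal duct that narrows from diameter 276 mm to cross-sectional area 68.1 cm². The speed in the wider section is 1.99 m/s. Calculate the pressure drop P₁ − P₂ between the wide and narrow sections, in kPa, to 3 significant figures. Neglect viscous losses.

Mass conservation (A₁v₁ = A₂v₂) gives v₂ = 1.99 × 598/68.1 = 17.5 m/s.
Bernoulli (h₁ = h₂): P₁ − P₂ = ½ρ(v₂² − v₁²).
P₁ − P₂ = ½·1.21·(17.5² − 1.99²) = ½·1.21·302 = 183 Pa.

ΔP ≈ 0.183 kPa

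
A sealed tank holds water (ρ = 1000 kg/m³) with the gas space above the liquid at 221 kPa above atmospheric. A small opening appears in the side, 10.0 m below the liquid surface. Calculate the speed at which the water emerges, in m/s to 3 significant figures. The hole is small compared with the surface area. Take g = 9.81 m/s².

Take point 1 at the surface (v₁ ≈ 0) and point 2 at the hole (at atmospheric pressure). Bernoulli: P₁ + ρg h = P_atm + ½ρv₂².
With P₁ − P_atm = 221000 Pa, v₂ = √(2gh + 2ΔP/ρ) = √(2·9.81·10.0 + 2·221000/1000) = 25.3 m/s.

v ≈ 25.3 m/s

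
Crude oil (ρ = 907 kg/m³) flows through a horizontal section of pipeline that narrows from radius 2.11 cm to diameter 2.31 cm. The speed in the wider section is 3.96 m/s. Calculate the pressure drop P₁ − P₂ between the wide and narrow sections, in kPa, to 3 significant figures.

Continuity gives A₁v₁ = A₂v₂, so v₂ = (14.0 cm²)/(4.19 cm²) × 3.96 m/s = 13.2 m/s.
Along the horizontal streamline, P + ½ρv² is constant.
P₁ − P₂ = ½·907·(13.2² − 3.96²) = ½·907·159 = 72100 Pa.

ΔP ≈ 72.1 kPa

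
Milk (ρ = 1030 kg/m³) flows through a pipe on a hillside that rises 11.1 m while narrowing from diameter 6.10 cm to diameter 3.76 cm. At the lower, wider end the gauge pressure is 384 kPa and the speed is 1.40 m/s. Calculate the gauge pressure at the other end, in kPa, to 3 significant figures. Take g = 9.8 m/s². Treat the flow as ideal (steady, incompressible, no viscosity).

By continuity, v₂ = v₁·A₁/A₂ = 1.40·(29.2/11.1) = 3.68 m/s.
Applying Bernoulli between the two ends and solving for P₂: P₂ = P₁ + ½ρ(v₁² − v₂²) − ρgΔh.
P₂ = 384000 + ½·1030·(1.40² − 3.68²) − 1030·9.8·(+11.1) = 384000 + (-5980) − (112000) = 266000 Pa.

P₂ ≈ 266 kPa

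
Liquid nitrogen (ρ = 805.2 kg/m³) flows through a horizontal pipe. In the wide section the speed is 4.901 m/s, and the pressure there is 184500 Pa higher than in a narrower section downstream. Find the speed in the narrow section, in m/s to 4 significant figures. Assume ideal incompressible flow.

v₂ ≈ 21.96 m/s

Along the level pipe P + ½ρv² is conserved, hence v₂² = v₁² + 2(P₁ − P₂)/ρ.
v₂ = √(4.901² + 2·184500/805.2) = √(24.02 + 458.3) = 21.96 m/s.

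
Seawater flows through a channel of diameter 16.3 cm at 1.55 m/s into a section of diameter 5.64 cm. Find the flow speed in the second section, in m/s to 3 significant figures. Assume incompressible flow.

Continuity gives A₁v₁ = A₂v₂, so v₂ = (209 cm²)/(25.0 cm²) × 1.55 m/s = 12.9 m/s.

12.9 m/s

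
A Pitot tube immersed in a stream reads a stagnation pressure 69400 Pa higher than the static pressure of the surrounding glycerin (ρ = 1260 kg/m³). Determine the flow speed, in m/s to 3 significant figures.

Bernoulli between the free stream and the stagnation point: ½ρv² = P_stag − P_static.
v = √(2ΔP/ρ) = √(2·69400/1260) = 10.5 m/s.

v = 10.5 m/s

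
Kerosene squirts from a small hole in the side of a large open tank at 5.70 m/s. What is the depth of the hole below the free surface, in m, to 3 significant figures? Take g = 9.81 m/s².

h ≈ 1.66 m

Inverting v = √(2gh) gives h = v² / 2g.
h = 5.70²/(2·9.81) = 32.5/19.62 = 1.66 m.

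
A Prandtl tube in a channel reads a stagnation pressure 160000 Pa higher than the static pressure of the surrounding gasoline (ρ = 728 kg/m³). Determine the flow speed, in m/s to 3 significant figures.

At the stagnation point the flow is brought to rest, so Bernoulli gives P_stag − P_static = ½ρv².
v = √(2ΔP/ρ) = √(2·160000/728) = 21.0 m/s.

21.0 m/s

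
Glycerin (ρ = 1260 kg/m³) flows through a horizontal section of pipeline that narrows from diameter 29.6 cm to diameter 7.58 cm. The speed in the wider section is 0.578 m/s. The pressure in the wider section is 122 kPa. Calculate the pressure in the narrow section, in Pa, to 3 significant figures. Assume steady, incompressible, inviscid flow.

Continuity gives A₁v₁ = A₂v₂, so v₂ = (688 cm²)/(45.1 cm²) × 0.578 m/s = 8.81 m/s.
With no height change, Bernoulli's equation is P₁ + ½ρv₁² = P₂ + ½ρv₂².
P₂ = P₁ − ½ρ(v₂² − v₁²) = 122000 − ½·1260·(8.81² − 0.578²) = 122000 − 48700 = 73300 Pa.

73300 Pa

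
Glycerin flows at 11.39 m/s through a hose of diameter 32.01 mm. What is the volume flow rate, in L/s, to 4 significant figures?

Q ≈ 9.166 L/s

Q = A·v = 0.0008048 m² × 11.39 m/s = 0.009166 m³/s.
Converting: 0.009166 m³/s × 1000 = 9.166 L/s.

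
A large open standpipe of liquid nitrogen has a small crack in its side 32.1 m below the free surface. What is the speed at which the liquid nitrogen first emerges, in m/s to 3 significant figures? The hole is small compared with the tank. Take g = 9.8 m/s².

Bernoulli from surface to hole (P equal, v_surface ≈ 0): v = √(2gh) = √(2×9.8×32.1) = 25.1 m/s.

25.1 m/s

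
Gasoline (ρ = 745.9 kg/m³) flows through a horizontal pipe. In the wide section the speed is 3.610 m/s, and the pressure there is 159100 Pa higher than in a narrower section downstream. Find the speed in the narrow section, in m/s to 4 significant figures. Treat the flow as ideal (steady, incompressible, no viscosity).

With h₁ = h₂, rearranging Bernoulli gives v₂ = √(v₁² + 2ΔP/ρ).
v₂ = √(3.610² + 2·159100/745.9) = √(13.03 + 426.6) = 20.97 m/s.

v₂ ≈ 20.97 m/s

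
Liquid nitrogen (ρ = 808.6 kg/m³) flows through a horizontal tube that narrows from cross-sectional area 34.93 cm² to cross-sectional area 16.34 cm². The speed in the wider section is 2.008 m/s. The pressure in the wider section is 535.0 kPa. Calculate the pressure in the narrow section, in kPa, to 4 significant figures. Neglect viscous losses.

P₂ ≈ 529.2 kPa

The volume flow rate is constant, so v₂ = (A₁/A₂)v₁ = (34.93/16.34)·2.008 = 4.292 m/s.
Bernoulli (h₁ = h₂): P₁ − P₂ = ½ρ(v₂² − v₁²).
P₂ = P₁ − ½ρ(v₂² − v₁²) = 535000 − ½·808.6·(4.292² − 2.008²) = 535000 − 5819 = 529200 Pa.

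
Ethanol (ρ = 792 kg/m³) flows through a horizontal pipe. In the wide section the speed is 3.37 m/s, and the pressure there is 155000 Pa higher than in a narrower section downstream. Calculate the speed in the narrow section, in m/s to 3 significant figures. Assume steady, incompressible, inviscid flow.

Along the level pipe P + ½ρv² is conserved, hence v₂² = v₁² + 2(P₁ − P₂)/ρ.
v₂ = √(3.37² + 2·155000/792) = √(11.4 + 391) = 20.1 m/s.

v₂ ≈ 20.1 m/s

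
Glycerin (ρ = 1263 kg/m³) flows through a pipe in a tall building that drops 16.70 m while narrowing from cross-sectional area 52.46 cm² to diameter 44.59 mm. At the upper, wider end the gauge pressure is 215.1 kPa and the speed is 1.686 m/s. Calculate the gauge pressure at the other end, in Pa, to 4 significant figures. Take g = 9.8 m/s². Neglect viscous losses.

By continuity, v₂ = v₁·A₁/A₂ = 1.686·(52.46/15.62) = 5.664 m/s.
Bernoulli: P₁ + ½ρv₁² + ρg h₁ = P₂ + ½ρv₂² + ρg h₂, so P₂ = P₁ + ½ρ(v₁² − v₂²) − ρg(h₂ − h₁).
P₂ = 215100 + ½·1263·(1.686² − 5.664²) − 1263·9.8·(−16.70) = 215100 + (-18460) − (-206700) = 403300 Pa.

P₂ ≈ 403300 Pa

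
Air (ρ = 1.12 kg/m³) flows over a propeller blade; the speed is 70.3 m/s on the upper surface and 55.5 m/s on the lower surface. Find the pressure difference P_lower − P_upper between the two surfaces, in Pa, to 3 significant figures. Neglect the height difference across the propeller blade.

With negligible Δh, P + ½ρv² is constant, so P_low − P_up = ½ρ(v_up² − v_low²).
ΔP = ½·1.12·(70.3² − 55.5²) = 1040 Pa.

ΔP ≈ 1040 Pa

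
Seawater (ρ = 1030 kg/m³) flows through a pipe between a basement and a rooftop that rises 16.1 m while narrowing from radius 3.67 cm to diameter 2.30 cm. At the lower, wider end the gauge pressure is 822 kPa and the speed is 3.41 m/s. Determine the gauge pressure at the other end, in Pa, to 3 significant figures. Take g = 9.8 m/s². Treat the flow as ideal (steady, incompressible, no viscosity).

Mass conservation (A₁v₁ = A₂v₂) gives v₂ = 3.41 × 42.3/4.15 = 34.7 m/s.
Bernoulli: P₁ + ½ρv₁² + ρg h₁ = P₂ + ½ρv₂² + ρg h₂, so P₂ = P₁ + ½ρ(v₁² − v₂²) − ρg(h₂ − h₁).
P₂ = 822000 + ½·1030·(3.41² − 34.7²) − 1030·9.8·(+16.1) = 822000 + (-615000) − (163000) = 44300 Pa.

44300 Pa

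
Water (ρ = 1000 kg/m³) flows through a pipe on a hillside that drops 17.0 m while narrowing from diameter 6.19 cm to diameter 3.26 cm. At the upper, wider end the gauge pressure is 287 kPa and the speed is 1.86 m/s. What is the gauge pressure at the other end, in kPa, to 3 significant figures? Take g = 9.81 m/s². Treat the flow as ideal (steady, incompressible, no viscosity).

P₂ = 433 kPa

By continuity, v₂ = v₁·A₁/A₂ = 1.86·(30.1/8.35) = 6.71 m/s.
Applying Bernoulli between the two ends and solving for P₂: P₂ = P₁ + ½ρ(v₁² − v₂²) − ρgΔh.
P₂ = 287000 + ½·1000·(1.86² − 6.71²) − 1000·9.81·(−17.0) = 287000 + (-20800) − (-167000) = 433000 Pa.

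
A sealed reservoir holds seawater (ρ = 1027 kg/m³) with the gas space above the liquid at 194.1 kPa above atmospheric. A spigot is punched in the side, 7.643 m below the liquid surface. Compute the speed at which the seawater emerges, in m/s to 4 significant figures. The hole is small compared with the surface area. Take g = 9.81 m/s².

Take point 1 at the surface (v₁ ≈ 0) and point 2 at the hole (at atmospheric pressure). Bernoulli: P₁ + ρg h = P_atm + ½ρv₂².
With P₁ − P_atm = 194100 Pa, v₂ = √(2gh + 2ΔP/ρ) = √(2·9.81·7.643 + 2·194100/1027) = 22.98 m/s.

v ≈ 22.98 m/s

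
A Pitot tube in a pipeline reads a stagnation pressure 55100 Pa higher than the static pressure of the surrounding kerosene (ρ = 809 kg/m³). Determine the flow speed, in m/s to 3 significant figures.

v ≈ 11.7 m/s

Bernoulli between the free stream and the stagnation point: ½ρv² = P_stag − P_static.
v = √(2ΔP/ρ) = √(2·55100/809) = 11.7 m/s.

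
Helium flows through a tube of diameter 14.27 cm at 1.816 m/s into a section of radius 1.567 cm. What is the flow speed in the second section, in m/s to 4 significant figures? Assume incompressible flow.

Mass conservation (A₁v₁ = A₂v₂) gives v₂ = 1.816 × 159.9/7.714 = 37.65 m/s.

37.65 m/s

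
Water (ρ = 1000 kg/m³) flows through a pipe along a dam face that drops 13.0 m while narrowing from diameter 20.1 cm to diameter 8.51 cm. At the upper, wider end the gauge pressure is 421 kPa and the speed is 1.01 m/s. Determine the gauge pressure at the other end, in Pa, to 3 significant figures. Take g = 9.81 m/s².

P₂ ≈ 533000 Pa

The volume flow rate is constant, so v₂ = (A₁/A₂)v₁ = (317/56.9)·1.01 = 5.63 m/s.
Energy conservation along the streamline gives P₂ = P₁ − ½ρ(v₂² − v₁²) − ρg(h₂ − h₁).
P₂ = 421000 + ½·1000·(1.01² − 5.63²) − 1000·9.81·(−13.0) = 421000 + (-15400) − (-128000) = 533000 Pa.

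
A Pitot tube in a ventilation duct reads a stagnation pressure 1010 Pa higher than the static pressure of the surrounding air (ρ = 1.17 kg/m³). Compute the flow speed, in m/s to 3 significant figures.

Bernoulli between the free stream and the stagnation point: ½ρv² = P_stag − P_static.
v = √(2ΔP/ρ) = √(2·1010/1.17) = 41.6 m/s.

v ≈ 41.6 m/s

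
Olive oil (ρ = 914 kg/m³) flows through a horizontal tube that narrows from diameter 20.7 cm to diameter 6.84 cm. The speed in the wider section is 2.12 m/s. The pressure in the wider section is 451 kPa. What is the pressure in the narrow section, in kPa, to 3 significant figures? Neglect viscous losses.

P₂ ≈ 281 kPa

The volume flow rate is constant, so v₂ = (A₁/A₂)v₁ = (337/36.7)·2.12 = 19.4 m/s.
The pipe is horizontal, so Bernoulli reduces to P₁ + ½ρv₁² = P₂ + ½ρv₂².
P₂ = P₁ − ½ρ(v₂² − v₁²) = 451000 − ½·914·(19.4² − 2.12²) = 451000 − 170000 = 281000 Pa.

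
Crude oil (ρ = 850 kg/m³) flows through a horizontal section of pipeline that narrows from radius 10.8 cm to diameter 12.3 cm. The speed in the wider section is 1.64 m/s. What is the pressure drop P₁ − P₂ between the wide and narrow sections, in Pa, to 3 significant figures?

Continuity gives A₁v₁ = A₂v₂, so v₂ = (366 cm²)/(119 cm²) × 1.64 m/s = 5.06 m/s.
With no height change, Bernoulli's equation is P₁ + ½ρv₁² = P₂ + ½ρv₂².
P₁ − P₂ = ½·850·(5.06² − 1.64²) = ½·850·22.9 = 9730 Pa.

ΔP = 9730 Pa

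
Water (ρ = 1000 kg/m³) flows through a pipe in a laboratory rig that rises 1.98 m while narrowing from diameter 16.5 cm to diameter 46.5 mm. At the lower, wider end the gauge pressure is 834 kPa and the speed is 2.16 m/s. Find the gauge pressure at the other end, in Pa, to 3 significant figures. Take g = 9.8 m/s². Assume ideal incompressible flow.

P₂ = 447000 Pa

By continuity, v₂ = v₁·A₁/A₂ = 2.16·(214/17.0) = 27.2 m/s.
Energy conservation along the streamline gives P₂ = P₁ − ½ρ(v₂² − v₁²) − ρg(h₂ − h₁).
P₂ = 834000 + ½·1000·(2.16² − 27.2²) − 1000·9.8·(+1.98) = 834000 + (-367000) − (19400) = 447000 Pa.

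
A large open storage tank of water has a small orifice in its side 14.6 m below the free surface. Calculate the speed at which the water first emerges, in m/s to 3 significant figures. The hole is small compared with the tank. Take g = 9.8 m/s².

v ≈ 16.9 m/s

With the surface at rest and both surface and jet at atmospheric pressure, Bernoulli gives ρg h = ½ρv², so v = √(2gh) = √(2·9.8·14.6) = 16.9 m/s.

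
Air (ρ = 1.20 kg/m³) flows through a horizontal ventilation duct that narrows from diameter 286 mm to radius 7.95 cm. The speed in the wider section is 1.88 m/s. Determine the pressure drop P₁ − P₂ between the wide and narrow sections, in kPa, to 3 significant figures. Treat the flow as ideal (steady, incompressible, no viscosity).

By continuity, v₂ = v₁·A₁/A₂ = 1.88·(642/199) = 6.08 m/s.
With no height change, Bernoulli's equation is P₁ + ½ρv₁² = P₂ + ½ρv₂².
P₁ − P₂ = ½·1.20·(6.08² − 1.88²) = ½·1.20·33.5 = 20.1 Pa.

ΔP = 0.0201 kPa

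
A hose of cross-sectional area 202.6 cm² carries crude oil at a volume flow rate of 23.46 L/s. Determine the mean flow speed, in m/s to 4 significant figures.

Q = 23.46 L/s = 0.02346 m³/s.
v = Q/A = 0.02346 / 0.02026 = 1.158 m/s.

v ≈ 1.158 m/s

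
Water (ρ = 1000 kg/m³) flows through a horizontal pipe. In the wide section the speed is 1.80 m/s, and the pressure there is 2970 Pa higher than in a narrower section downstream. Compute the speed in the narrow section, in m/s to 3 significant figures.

With h₁ = h₂, rearranging Bernoulli gives v₂ = √(v₁² + 2ΔP/ρ).
v₂ = √(1.80² + 2·2970/1000) = √(3.24 + 5.94) = 3.03 m/s.

v₂ ≈ 3.03 m/s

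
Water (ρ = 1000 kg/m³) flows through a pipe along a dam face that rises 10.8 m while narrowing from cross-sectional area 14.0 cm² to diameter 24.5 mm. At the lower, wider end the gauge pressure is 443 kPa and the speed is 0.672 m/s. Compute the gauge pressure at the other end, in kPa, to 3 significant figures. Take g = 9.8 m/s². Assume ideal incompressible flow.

P₂ ≈ 335 kPa

By continuity, v₂ = v₁·A₁/A₂ = 0.672·(14.0/4.71) = 2.00 m/s.
Energy conservation along the streamline gives P₂ = P₁ − ½ρ(v₂² − v₁²) − ρg(h₂ − h₁).
P₂ = 443000 + ½·1000·(0.672² − 2.00²) − 1000·9.8·(+10.8) = 443000 + (-1770) − (106000) = 335000 Pa.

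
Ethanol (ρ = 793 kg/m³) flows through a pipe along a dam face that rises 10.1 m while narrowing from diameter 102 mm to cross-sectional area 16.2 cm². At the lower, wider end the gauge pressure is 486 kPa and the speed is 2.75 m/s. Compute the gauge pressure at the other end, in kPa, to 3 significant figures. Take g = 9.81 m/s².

By continuity, v₂ = v₁·A₁/A₂ = 2.75·(81.7/16.2) = 13.9 m/s.
Bernoulli: P₁ + ½ρv₁² + ρg h₁ = P₂ + ½ρv₂² + ρg h₂, so P₂ = P₁ + ½ρ(v₁² − v₂²) − ρg(h₂ − h₁).
P₂ = 486000 + ½·793·(2.75² − 13.9²) − 793·9.81·(+10.1) = 486000 + (-73300) − (78600) = 334000 Pa.

334 kPa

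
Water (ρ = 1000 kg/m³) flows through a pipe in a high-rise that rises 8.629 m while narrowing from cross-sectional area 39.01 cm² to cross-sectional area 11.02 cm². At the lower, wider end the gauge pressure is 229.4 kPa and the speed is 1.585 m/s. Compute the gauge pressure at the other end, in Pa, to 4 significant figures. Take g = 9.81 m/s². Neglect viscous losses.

P₂ = 130300 Pa

By continuity, v₂ = v₁·A₁/A₂ = 1.585·(39.01/11.02) = 5.611 m/s.
Energy conservation along the streamline gives P₂ = P₁ − ½ρ(v₂² − v₁²) − ρg(h₂ − h₁).
P₂ = 229400 + ½·1000·(1.585² − 5.611²) − 1000·9.81·(+8.629) = 229400 + (-14480) − (84650) = 130300 Pa.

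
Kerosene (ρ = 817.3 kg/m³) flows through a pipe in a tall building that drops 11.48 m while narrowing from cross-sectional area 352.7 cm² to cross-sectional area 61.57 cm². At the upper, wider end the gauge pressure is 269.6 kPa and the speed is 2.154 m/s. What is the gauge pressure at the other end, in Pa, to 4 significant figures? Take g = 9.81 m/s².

The volume flow rate is constant, so v₂ = (A₁/A₂)v₁ = (352.7/61.57)·2.154 = 12.34 m/s.
Energy conservation along the streamline gives P₂ = P₁ − ½ρ(v₂² − v₁²) − ρg(h₂ − h₁).
P₂ = 269600 + ½·817.3·(2.154² − 12.34²) − 817.3·9.81·(−11.48) = 269600 + (-60320) − (-92040) = 301300 Pa.

P₂ = 301300 Pa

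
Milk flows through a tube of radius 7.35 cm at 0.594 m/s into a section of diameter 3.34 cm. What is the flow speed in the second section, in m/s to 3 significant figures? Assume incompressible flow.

v₂ ≈ 11.5 m/s

Continuity gives A₁v₁ = A₂v₂, so v₂ = (170 cm²)/(8.76 cm²) × 0.594 m/s = 11.5 m/s.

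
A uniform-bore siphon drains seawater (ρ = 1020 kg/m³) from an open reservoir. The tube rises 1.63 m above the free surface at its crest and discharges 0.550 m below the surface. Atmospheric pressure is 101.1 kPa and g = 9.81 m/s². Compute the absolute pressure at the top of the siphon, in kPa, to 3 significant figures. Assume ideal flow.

From the surface to the outlet (both open to atmosphere, surface at rest): v = √(2g·h_out) = √(2·9.81·0.550) = 3.28 m/s.
With constant cross-section the crest speed equals v; applying Bernoulli from the surface up to the crest, P_top = P_atm − ½ρv² − ρg·h_top.
P_top = 101100 − ½·1020·3.28² − 1020·9.81·1.63 = 79300 Pa.

79.3 kPa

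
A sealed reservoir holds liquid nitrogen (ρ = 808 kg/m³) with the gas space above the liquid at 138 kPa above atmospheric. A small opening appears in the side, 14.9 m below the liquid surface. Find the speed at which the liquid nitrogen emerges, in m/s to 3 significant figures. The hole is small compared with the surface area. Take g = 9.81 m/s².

25.2 m/s

Take point 1 at the surface (v₁ ≈ 0) and point 2 at the hole (at atmospheric pressure). Bernoulli: P₁ + ρg h = P_atm + ½ρv₂².
With P₁ − P_atm = 138000 Pa, v₂ = √(2gh + 2ΔP/ρ) = √(2·9.81·14.9 + 2·138000/808) = 25.2 m/s.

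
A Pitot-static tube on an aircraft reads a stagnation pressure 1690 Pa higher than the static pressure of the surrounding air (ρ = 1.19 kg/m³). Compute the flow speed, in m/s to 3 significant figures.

v ≈ 53.3 m/s

The dynamic pressure equals the rise in static pressure at the stagnation point: ΔP = ½ρv².
v = √(2ΔP/ρ) = √(2·1690/1.19) = 53.3 m/s.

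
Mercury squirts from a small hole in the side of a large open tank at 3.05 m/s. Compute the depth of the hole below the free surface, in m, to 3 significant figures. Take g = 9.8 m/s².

Inverting v = √(2gh) gives h = v² / 2g.
h = 3.05²/(2·9.8) = 9.30/19.60 = 0.475 m.

0.475 m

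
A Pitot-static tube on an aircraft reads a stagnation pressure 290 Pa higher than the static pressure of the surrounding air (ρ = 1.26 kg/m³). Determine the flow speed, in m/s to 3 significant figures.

v ≈ 21.5 m/s

At the stagnation point the flow is brought to rest, so Bernoulli gives P_stag − P_static = ½ρv².
v = √(2ΔP/ρ) = √(2·290/1.26) = 21.5 m/s.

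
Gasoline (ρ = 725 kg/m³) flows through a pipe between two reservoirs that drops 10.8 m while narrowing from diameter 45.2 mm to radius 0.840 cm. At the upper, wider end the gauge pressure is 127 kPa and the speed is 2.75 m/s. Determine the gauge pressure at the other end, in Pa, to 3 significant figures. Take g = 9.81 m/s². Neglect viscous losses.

By continuity, v₂ = v₁·A₁/A₂ = 2.75·(16.0/2.22) = 19.9 m/s.
Bernoulli: P₁ + ½ρv₁² + ρg h₁ = P₂ + ½ρv₂² + ρg h₂, so P₂ = P₁ + ½ρ(v₁² − v₂²) − ρg(h₂ − h₁).
P₂ = 127000 + ½·725·(2.75² − 19.9²) − 725·9.81·(−10.8) = 127000 + (-141000) − (-76800) = 62900 Pa.

P₂ ≈ 62900 Pa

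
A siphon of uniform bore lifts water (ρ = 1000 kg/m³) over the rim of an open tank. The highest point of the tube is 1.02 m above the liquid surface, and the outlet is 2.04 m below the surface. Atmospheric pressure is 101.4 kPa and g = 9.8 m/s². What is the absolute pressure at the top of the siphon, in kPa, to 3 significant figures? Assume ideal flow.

P_top ≈ 71.4 kPa

From the surface to the outlet (both open to atmosphere, surface at rest): v = √(2g·h_out) = √(2·9.8·2.04) = 6.32 m/s.
With constant cross-section the crest speed equals v; applying Bernoulli from the surface up to the crest, P_top = P_atm − ½ρv² − ρg·h_top.
P_top = 101400 − ½·1000·6.32² − 1000·9.8·1.02 = 71400 Pa.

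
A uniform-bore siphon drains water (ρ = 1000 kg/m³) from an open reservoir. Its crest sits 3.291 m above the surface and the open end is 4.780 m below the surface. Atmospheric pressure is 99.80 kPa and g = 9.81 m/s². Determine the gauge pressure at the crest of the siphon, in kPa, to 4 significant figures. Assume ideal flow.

-79.18 kPa

From the surface to the outlet (both open to atmosphere, surface at rest): v = √(2g·h_out) = √(2·9.81·4.780) = 9.684 m/s.
Continuity keeps v the same throughout the tube; from surface to crest, P_atm + 0 = P_top + ½ρv² + ρg·h_top.
P_top = 99800 − ½·1000·9.684² − 1000·9.81·3.291 = 20620 Pa. So P_gauge = P_top − P_atm = -79180 Pa.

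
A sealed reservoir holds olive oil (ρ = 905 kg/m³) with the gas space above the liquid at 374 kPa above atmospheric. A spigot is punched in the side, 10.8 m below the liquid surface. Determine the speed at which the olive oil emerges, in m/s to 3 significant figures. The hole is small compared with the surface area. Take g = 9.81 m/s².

v ≈ 32.2 m/s

Take point 1 at the surface (v₁ ≈ 0) and point 2 at the hole (at atmospheric pressure). Bernoulli: P₁ + ρg h = P_atm + ½ρv₂².
With P₁ − P_atm = 374000 Pa, v₂ = √(2gh + 2ΔP/ρ) = √(2·9.81·10.8 + 2·374000/905) = 32.2 m/s.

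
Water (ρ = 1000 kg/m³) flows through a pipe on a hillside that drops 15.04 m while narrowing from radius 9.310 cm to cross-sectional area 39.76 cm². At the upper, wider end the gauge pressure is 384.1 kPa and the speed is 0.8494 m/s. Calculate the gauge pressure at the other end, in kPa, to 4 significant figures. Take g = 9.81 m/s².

P₂ = 515.1 kPa

Mass conservation (A₁v₁ = A₂v₂) gives v₂ = 0.8494 × 272.3/39.76 = 5.817 m/s.
Applying Bernoulli between the two ends and solving for P₂: P₂ = P₁ + ½ρ(v₁² − v₂²) − ρgΔh.
P₂ = 384100 + ½·1000·(0.8494² − 5.817²) − 1000·9.81·(−15.04) = 384100 + (-16560) − (-147500) = 515100 Pa.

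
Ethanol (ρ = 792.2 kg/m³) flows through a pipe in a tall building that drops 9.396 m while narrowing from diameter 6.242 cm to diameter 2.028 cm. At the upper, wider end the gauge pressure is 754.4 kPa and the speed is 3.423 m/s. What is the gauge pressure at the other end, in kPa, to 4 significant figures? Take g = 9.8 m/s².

415.5 kPa

Continuity gives A₁v₁ = A₂v₂, so v₂ = (30.60 cm²)/(3.230 cm²) × 3.423 m/s = 32.43 m/s.
Bernoulli: P₁ + ½ρv₁² + ρg h₁ = P₂ + ½ρv₂² + ρg h₂, so P₂ = P₁ + ½ρ(v₁² − v₂²) − ρg(h₂ − h₁).
P₂ = 754400 + ½·792.2·(3.423² − 32.43²) − 792.2·9.8·(−9.396) = 754400 + (-411900) − (-72950) = 415500 Pa.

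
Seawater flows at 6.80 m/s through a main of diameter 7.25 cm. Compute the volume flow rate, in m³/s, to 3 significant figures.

0.0281 m³/s

Q = A·v = 0.00413 m² × 6.80 m/s = 0.0281 m³/s.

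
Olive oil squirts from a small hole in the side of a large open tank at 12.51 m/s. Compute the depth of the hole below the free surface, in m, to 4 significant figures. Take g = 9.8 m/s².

7.985 m

Torricelli: v = √(2gh), so h = v²/(2g).
h = 12.51²/(2·9.8) = 156.5/19.60 = 7.985 m.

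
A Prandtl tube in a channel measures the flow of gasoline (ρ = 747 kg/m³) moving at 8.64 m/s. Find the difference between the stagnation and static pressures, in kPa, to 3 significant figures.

27.9 kPa

The dynamic pressure equals the rise in static pressure at the stagnation point: ΔP = ½ρv².
ΔP = ½·747·8.64² = 27900 Pa.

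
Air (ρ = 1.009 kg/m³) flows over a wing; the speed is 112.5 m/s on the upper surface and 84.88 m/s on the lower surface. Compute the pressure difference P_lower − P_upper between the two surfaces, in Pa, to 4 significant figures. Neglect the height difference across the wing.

ΔP ≈ 2750 Pa

With negligible Δh, P + ½ρv² is constant, so P_low − P_up = ½ρ(v_up² − v_low²).
ΔP = ½·1.009·(112.5² − 84.88²) = 2750 Pa.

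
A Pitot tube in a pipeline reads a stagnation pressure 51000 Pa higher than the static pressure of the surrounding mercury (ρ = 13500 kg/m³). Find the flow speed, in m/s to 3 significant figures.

2.75 m/s

Bernoulli between the free stream and the stagnation point: ½ρv² = P_stag − P_static.
v = √(2ΔP/ρ) = √(2·51000/13500) = 2.75 m/s.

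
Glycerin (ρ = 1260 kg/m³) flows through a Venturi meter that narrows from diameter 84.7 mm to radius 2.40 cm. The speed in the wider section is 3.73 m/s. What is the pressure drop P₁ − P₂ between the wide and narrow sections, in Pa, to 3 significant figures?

Continuity gives A₁v₁ = A₂v₂, so v₂ = (56.3 cm²)/(18.1 cm²) × 3.73 m/s = 11.6 m/s.
With no height change, Bernoulli's equation is P₁ + ½ρv₁² = P₂ + ½ρv₂².
P₁ − P₂ = ½·1260·(11.6² − 3.73²) = ½·1260·121 = 76200 Pa.

ΔP ≈ 76200 Pa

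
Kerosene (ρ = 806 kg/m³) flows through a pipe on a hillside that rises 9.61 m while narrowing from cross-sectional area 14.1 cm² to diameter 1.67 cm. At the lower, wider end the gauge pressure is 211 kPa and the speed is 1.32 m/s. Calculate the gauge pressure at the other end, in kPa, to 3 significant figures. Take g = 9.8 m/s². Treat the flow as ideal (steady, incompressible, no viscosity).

By continuity, v₂ = v₁·A₁/A₂ = 1.32·(14.1/2.19) = 8.50 m/s.
Bernoulli: P₁ + ½ρv₁² + ρg h₁ = P₂ + ½ρv₂² + ρg h₂, so P₂ = P₁ + ½ρ(v₁² − v₂²) − ρg(h₂ − h₁).
P₂ = 211000 + ½·806·(1.32² − 8.50²) − 806·9.8·(+9.61) = 211000 + (-28400) − (75900) = 107000 Pa.

P₂ = 107 kPa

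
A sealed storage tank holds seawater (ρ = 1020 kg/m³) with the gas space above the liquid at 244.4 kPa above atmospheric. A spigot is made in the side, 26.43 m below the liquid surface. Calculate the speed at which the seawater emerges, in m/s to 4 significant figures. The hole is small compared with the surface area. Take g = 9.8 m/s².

Take point 1 at the surface (v₁ ≈ 0) and point 2 at the hole (at atmospheric pressure). Bernoulli: P₁ + ρg h = P_atm + ½ρv₂².
With P₁ − P_atm = 244400 Pa, v₂ = √(2gh + 2ΔP/ρ) = √(2·9.8·26.43 + 2·244400/1020) = 31.58 m/s.

31.58 m/s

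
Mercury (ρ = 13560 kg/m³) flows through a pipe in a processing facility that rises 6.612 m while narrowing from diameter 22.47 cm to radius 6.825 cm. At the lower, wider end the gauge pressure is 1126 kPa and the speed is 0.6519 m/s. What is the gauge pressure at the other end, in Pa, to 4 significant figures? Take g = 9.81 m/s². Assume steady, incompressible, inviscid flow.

228200 Pa

The volume flow rate is constant, so v₂ = (A₁/A₂)v₁ = (396.5/146.3)·0.6519 = 1.767 m/s.
Applying Bernoulli between the two ends and solving for P₂: P₂ = P₁ + ½ρ(v₁² − v₂²) − ρgΔh.
P₂ = 1126000 + ½·13560·(0.6519² − 1.767²) − 13560·9.81·(+6.612) = 1126000 + (-18280) − (879600) = 228200 Pa.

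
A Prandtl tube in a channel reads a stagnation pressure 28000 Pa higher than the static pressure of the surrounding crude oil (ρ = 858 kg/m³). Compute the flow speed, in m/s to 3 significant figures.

The dynamic pressure equals the rise in static pressure at the stagnation point: ΔP = ½ρv².
v = √(2ΔP/ρ) = √(2·28000/858) = 8.08 m/s.

v ≈ 8.08 m/s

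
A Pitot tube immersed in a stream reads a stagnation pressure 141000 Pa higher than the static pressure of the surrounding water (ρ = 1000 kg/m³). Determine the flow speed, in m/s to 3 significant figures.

v ≈ 16.8 m/s

At the stagnation point the flow is brought to rest, so Bernoulli gives P_stag − P_static = ½ρv².
v = √(2ΔP/ρ) = √(2·141000/1000) = 16.8 m/s.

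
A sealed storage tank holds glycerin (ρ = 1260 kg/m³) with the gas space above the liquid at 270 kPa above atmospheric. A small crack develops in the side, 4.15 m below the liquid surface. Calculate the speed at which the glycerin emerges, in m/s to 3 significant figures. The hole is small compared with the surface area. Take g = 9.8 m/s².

v ≈ 22.6 m/s

Take point 1 at the surface (v₁ ≈ 0) and point 2 at the hole (at atmospheric pressure). Bernoulli: P₁ + ρg h = P_atm + ½ρv₂².
With P₁ − P_atm = 270000 Pa, v₂ = √(2gh + 2ΔP/ρ) = √(2·9.8·4.15 + 2·270000/1260) = 22.6 m/s.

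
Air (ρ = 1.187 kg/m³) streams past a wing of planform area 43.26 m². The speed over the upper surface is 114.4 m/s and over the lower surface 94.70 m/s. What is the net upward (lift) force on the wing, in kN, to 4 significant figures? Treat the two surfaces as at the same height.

105.8 kN

With equal heights on the two surfaces, Bernoulli gives P_lower − P_upper = ½ρ(v_upper² − v_lower²).
ΔP = ½·1.187·(114.4² − 94.70²) = 2445 Pa.
Lift = ΔP · A = 2445 × 43.26 = 105800 N.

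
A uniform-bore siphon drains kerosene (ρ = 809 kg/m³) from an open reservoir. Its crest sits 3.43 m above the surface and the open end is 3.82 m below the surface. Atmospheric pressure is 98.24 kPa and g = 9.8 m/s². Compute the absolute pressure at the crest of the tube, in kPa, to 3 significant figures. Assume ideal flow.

P_top = 40.8 kPa

From the surface to the outlet (both open to atmosphere, surface at rest): v = √(2g·h_out) = √(2·9.8·3.82) = 8.65 m/s.
Continuity keeps v the same throughout the tube; from surface to crest, P_atm + 0 = P_top + ½ρv² + ρg·h_top.
P_top = 98240 − ½·809·8.65² − 809·9.8·3.43 = 40800 Pa.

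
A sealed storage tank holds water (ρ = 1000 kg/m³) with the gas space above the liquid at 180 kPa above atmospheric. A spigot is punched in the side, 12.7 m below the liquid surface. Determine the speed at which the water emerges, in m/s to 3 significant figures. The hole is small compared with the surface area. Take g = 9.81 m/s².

v = 24.7 m/s

Take point 1 at the surface (v₁ ≈ 0) and point 2 at the hole (at atmospheric pressure). Bernoulli: P₁ + ρg h = P_atm + ½ρv₂².
With P₁ − P_atm = 180000 Pa, v₂ = √(2gh + 2ΔP/ρ) = √(2·9.81·12.7 + 2·180000/1000) = 24.7 m/s.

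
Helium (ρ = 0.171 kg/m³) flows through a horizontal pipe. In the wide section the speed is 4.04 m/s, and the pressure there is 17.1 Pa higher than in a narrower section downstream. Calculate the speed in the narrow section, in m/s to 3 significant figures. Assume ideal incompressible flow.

v₂ ≈ 14.7 m/s

With h₁ = h₂, rearranging Bernoulli gives v₂ = √(v₁² + 2ΔP/ρ).
v₂ = √(4.04² + 2·17.1/0.171) = √(16.3 + 200) = 14.7 m/s.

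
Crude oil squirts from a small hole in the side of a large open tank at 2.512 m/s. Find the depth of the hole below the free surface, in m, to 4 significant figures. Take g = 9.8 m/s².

Torricelli: v = √(2gh), so h = v²/(2g).
h = 2.512²/(2·9.8) = 6.310/19.60 = 0.3219 m.

0.3219 m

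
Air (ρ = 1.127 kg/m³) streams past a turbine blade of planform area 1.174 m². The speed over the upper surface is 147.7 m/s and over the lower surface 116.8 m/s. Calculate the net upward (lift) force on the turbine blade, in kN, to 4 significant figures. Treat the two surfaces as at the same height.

F ≈ 5.407 kN

The faster flow above has the lower pressure; Bernoulli (same height) gives ΔP = ½ρ(v_up² − v_low²).
ΔP = ½·1.127·(147.7² − 116.8²) = 4606 Pa.
Lift = ΔP · A = 4606 × 1.174 = 5407 N.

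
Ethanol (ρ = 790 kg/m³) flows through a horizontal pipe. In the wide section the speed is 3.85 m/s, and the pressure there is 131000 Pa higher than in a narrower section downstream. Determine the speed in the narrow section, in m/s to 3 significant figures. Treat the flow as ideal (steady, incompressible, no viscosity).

Horizontal Bernoulli: P₁ + ½ρv₁² = P₂ + ½ρv₂², so v₂² = v₁² + 2(P₁ − P₂)/ρ.
v₂ = √(3.85² + 2·131000/790) = √(14.8 + 332) = 18.6 m/s.

v₂ ≈ 18.6 m/s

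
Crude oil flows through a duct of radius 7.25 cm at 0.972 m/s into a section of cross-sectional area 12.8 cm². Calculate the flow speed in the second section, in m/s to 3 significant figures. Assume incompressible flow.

By continuity, v₂ = v₁·A₁/A₂ = 0.972·(165/12.8) = 12.5 m/s.

12.5 m/s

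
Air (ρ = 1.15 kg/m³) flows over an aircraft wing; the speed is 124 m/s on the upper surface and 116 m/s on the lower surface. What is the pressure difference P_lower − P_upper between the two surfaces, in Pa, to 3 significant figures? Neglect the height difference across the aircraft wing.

ΔP ≈ 1100 Pa

With negligible Δh, P + ½ρv² is constant, so P_low − P_up = ½ρ(v_up² − v_low²).
ΔP = ½·1.15·(124² − 116²) = 1100 Pa.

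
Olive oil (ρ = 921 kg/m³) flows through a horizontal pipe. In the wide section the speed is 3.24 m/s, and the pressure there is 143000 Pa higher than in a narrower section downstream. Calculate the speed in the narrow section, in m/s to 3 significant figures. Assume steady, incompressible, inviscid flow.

v₂ = 17.9 m/s

With h₁ = h₂, rearranging Bernoulli gives v₂ = √(v₁² + 2ΔP/ρ).
v₂ = √(3.24² + 2·143000/921) = √(10.5 + 311) = 17.9 m/s.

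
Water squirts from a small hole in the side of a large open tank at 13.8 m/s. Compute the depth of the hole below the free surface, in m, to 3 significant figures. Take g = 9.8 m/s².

Inverting v = √(2gh) gives h = v² / 2g.
h = 13.8²/(2·9.8) = 190/19.60 = 9.72 m.

h = 9.72 m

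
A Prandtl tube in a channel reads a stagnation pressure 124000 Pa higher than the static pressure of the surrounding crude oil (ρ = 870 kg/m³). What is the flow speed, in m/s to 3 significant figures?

v = 16.9 m/s

The dynamic pressure equals the rise in static pressure at the stagnation point: ΔP = ½ρv².
v = √(2ΔP/ρ) = √(2·124000/870) = 16.9 m/s.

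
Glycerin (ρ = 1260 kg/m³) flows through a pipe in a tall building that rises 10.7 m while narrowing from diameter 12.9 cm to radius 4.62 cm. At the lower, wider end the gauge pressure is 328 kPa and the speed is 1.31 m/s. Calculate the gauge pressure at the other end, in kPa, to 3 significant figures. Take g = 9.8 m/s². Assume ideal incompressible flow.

Mass conservation (A₁v₁ = A₂v₂) gives v₂ = 1.31 × 131/67.1 = 2.55 m/s.
Applying Bernoulli between the two ends and solving for P₂: P₂ = P₁ + ½ρ(v₁² − v₂²) − ρgΔh.
P₂ = 328000 + ½·1260·(1.31² − 2.55²) − 1260·9.8·(+10.7) = 328000 + (-3030) − (132000) = 193000 Pa.

P₂ ≈ 193 kPa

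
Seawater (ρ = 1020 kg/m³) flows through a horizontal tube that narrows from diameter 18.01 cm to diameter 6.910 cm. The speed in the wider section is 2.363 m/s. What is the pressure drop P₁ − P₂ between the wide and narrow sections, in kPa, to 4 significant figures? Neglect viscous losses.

The volume flow rate is constant, so v₂ = (A₁/A₂)v₁ = (254.8/37.50)·2.363 = 16.05 m/s.
Along the horizontal streamline, P + ½ρv² is constant.
P₁ − P₂ = ½·1020·(16.05² − 2.363²) = ½·1020·252.1 = 128600 Pa.

ΔP ≈ 128.6 kPa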